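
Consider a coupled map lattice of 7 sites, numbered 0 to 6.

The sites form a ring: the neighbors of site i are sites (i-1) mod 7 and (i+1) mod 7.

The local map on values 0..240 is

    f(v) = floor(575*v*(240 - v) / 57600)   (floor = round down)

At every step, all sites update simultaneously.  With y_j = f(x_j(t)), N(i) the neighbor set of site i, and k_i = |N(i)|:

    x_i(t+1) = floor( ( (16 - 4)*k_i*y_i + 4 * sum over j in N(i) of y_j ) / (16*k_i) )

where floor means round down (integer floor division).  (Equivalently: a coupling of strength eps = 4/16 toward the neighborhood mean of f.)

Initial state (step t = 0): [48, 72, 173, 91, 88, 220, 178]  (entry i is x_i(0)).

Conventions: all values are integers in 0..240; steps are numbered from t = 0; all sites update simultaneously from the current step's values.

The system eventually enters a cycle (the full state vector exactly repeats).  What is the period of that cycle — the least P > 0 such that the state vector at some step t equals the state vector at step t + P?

Simulating step by step:
t=0: [48, 72, 173, 91, 88, 220, 178]
t=1: [97, 115, 118, 132, 122, 62, 99]
t=2: [138, 142, 142, 142, 138, 117, 135]
t=3: [139, 138, 138, 138, 140, 142, 141]
t=4: [139, 140, 140, 139, 139, 138, 139]
t=5: [139, 139, 139, 139, 140, 140, 140]
t=6: [139, 140, 140, 139, 139, 139, 139]
t=7: [139, 139, 139, 139, 140, 140, 140]

Answer: 2
Key observation: The state at step 5, [139, 139, 139, 139, 140, 140, 140], reappears at step 7 — and no state repeats earlier — so the cycle the system enters has period 2.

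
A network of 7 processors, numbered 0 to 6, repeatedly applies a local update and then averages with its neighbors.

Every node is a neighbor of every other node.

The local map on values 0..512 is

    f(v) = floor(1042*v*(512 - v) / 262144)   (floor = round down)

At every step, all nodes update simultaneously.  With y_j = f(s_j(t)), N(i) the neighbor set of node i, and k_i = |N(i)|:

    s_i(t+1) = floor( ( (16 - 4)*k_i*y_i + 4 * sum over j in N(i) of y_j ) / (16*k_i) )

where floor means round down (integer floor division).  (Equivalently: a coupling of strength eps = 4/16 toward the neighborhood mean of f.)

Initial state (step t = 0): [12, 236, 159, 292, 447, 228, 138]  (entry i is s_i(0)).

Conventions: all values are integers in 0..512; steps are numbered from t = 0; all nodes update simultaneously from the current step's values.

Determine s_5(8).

Answer: s_5(8) = 260

Derivation:
t=0: [12, 236, 159, 292, 447, 228, 138]
t=1: [71, 238, 213, 236, 137, 237, 200]
t=2: [154, 250, 246, 249, 211, 250, 242]
t=3: [228, 257, 257, 257, 252, 257, 257]
t=4: [257, 259, 259, 259, 259, 259, 259]
t=5: [260, 260, 260, 260, 260, 260, 260]
t=6: [260, 260, 260, 260, 260, 260, 260]
t=7: [260, 260, 260, 260, 260, 260, 260]
t=8: [260, 260, 260, 260, 260, 260, 260]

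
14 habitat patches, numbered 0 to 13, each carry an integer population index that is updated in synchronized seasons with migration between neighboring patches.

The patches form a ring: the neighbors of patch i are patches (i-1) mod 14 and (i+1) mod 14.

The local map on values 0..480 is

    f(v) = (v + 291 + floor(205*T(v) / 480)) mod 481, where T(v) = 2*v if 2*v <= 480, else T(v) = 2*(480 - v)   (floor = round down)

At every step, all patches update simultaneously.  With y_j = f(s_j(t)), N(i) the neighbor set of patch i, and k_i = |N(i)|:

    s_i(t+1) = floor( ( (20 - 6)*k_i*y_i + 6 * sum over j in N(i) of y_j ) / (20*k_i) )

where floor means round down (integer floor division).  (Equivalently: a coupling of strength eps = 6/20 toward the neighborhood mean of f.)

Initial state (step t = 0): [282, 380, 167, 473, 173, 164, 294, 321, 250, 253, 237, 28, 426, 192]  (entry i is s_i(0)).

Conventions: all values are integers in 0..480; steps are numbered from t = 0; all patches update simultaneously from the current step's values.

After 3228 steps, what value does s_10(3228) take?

Answer: s_10(3228) = 257
Key observation: The state at step 13, [257, 257, 257, 257, 257, 257, 257, 257, 257, 257, 257, 257, 257, 257], reappears at step 14: the system is in a cycle of period 1 from step 13 on.  Therefore the state at step 3228 equals the state at step 13 + ((3228 - 13) mod 1) = 13, which is [257, 257, 257, 257, 257, 257, 257, 257, 257, 257, 257, 257, 257, 257].

Derivation:
t=0: [282, 380, 167, 473, 173, 164, 294, 321, 250, 253, 237, 28, 426, 192]
t=1: [248, 249, 167, 238, 151, 138, 240, 263, 257, 254, 264, 319, 273, 197]
t=2: [243, 235, 159, 206, 109, 97, 226, 257, 257, 257, 259, 263, 247, 199]
t=3: [241, 225, 138, 151, 107, 365, 269, 252, 257, 257, 257, 257, 244, 201]
t=4: [239, 206, 92, 73, 59, 231, 260, 256, 256, 257, 257, 256, 244, 203]
t=5: [233, 240, 415, 427, 379, 265, 254, 257, 257, 257, 257, 256, 244, 206]
t=6: [236, 256, 276, 280, 273, 260, 257, 257, 257, 257, 257, 256, 245, 208]
t=7: [240, 255, 259, 259, 258, 257, 257, 257, 257, 257, 257, 256, 246, 211]
t=8: [247, 256, 257, 257, 257, 257, 257, 257, 257, 257, 257, 256, 247, 217]
t=9: [249, 256, 257, 257, 257, 257, 257, 257, 257, 257, 257, 256, 249, 225]
t=10: [251, 256, 257, 257, 257, 257, 257, 257, 257, 257, 257, 256, 251, 235]
t=11: [254, 256, 257, 257, 257, 257, 257, 257, 257, 257, 257, 256, 254, 248]
t=12: [256, 257, 257, 257, 257, 257, 257, 257, 257, 257, 257, 257, 256, 256]
t=13: [257, 257, 257, 257, 257, 257, 257, 257, 257, 257, 257, 257, 257, 257]
t=14: [257, 257, 257, 257, 257, 257, 257, 257, 257, 257, 257, 257, 257, 257]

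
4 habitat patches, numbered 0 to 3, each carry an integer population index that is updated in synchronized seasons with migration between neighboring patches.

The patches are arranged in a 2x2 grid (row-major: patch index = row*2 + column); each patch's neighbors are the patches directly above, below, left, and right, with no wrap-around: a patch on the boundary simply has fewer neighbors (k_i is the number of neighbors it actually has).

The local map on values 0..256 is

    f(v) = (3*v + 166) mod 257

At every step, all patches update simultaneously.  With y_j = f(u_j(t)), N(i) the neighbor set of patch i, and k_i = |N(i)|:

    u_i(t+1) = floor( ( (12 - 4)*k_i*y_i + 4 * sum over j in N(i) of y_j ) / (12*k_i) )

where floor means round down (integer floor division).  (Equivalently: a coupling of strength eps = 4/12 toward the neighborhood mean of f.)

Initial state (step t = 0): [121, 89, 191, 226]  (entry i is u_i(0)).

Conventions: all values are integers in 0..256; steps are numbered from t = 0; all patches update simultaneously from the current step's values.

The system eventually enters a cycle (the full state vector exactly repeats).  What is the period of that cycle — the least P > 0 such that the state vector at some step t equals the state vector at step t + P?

Simulating step by step:
t=0: [121, 89, 191, 226]
t=1: [76, 132, 164, 115]
t=2: [123, 97, 161, 201]
t=3: [69, 179, 136, 225]
t=4: [118, 157, 71, 88]
t=5: [44, 111, 111, 156]
t=6: [108, 188, 188, 160]
t=7: [227, 204, 204, 160]
t=8: [53, 39, 39, 90]
t=9: [54, 58, 58, 128]
t=10: [75, 73, 73, 51]
t=11: [132, 118, 118, 84]
t=12: [34, 38, 38, 109]
t=13: [15, 56, 56, 165]
t=14: [166, 111, 111, 123]
t=15: [180, 189, 189, 94]
t=16: [201, 209, 209, 200]
t=17: [177, 99, 99, 175]
t=18: [190, 197, 197, 186]
t=19: [229, 234, 234, 221]
t=20: [87, 88, 88, 71]
t=21: [171, 164, 164, 139]
t=22: [158, 135, 135, 94]
t=23: [103, 90, 90, 146]
t=24: [205, 170, 170, 119]
t=25: [60, 111, 111, 60]
t=26: [140, 191, 191, 140]
t=27: [123, 174, 174, 123]
t=28: [72, 123, 123, 72]
t=29: [90, 55, 55, 90]
t=30: [144, 109, 109, 144]
t=31: [134, 185, 185, 134]
t=32: [105, 156, 156, 105]
t=33: [189, 154, 154, 189]
t=34: [184, 149, 149, 184]
t=35: [169, 134, 134, 169]
t=36: [124, 89, 89, 124]
t=37: [74, 125, 125, 74]
t=38: [96, 61, 61, 96]
t=39: [162, 127, 127, 162]
t=40: [103, 68, 68, 103]
t=41: [183, 148, 148, 183]
t=42: [166, 131, 131, 166]
t=43: [115, 80, 80, 115]
t=44: [219, 184, 184, 219]
t=45: [102, 153, 153, 102]
t=46: [180, 145, 145, 180]
t=47: [157, 122, 122, 157]
t=48: [88, 53, 53, 88]
t=49: [138, 103, 103, 138]
t=50: [116, 167, 167, 116]
t=51: [51, 102, 102, 51]
t=52: [113, 164, 164, 113]
t=53: [213, 178, 178, 213]
t=54: [84, 135, 135, 84]
t=55: [126, 91, 91, 126]
t=56: [80, 131, 131, 80]
t=57: [114, 79, 79, 114]
t=58: [216, 181, 181, 216]
t=59: [93, 144, 144, 93]
t=60: [153, 118, 118, 153]
t=61: [76, 41, 41, 76]
t=62: [102, 67, 67, 102]
t=63: [180, 145, 145, 180]

Answer: 17
Key observation: The state at step 46, [180, 145, 145, 180], reappears at step 63 — and no state repeats earlier — so the cycle the system enters has period 17.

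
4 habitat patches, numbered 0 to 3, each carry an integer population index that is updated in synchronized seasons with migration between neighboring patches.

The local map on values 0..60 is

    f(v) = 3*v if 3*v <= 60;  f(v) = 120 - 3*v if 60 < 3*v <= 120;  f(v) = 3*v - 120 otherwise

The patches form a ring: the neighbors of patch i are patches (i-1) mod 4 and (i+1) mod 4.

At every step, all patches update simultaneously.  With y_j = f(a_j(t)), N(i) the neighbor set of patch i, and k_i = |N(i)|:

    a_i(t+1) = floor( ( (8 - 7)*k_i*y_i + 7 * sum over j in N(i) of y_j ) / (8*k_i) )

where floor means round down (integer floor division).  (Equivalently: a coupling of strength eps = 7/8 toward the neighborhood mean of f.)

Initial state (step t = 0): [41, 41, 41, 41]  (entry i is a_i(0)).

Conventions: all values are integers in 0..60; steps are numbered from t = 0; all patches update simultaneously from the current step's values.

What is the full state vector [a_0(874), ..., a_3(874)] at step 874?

Simulating step by step:
t=0: [41, 41, 41, 41]
t=1: [3, 3, 3, 3]
t=2: [9, 9, 9, 9]
t=3: [27, 27, 27, 27]
t=4: [39, 39, 39, 39]
t=5: [3, 3, 3, 3]

Answer: [9, 9, 9, 9]
Key observation: The state at step 1, [3, 3, 3, 3], reappears at step 5: the system is in a cycle of period 4 from step 1 on.  Therefore the state at step 874 equals the state at step 1 + ((874 - 1) mod 4) = 2, which is [9, 9, 9, 9].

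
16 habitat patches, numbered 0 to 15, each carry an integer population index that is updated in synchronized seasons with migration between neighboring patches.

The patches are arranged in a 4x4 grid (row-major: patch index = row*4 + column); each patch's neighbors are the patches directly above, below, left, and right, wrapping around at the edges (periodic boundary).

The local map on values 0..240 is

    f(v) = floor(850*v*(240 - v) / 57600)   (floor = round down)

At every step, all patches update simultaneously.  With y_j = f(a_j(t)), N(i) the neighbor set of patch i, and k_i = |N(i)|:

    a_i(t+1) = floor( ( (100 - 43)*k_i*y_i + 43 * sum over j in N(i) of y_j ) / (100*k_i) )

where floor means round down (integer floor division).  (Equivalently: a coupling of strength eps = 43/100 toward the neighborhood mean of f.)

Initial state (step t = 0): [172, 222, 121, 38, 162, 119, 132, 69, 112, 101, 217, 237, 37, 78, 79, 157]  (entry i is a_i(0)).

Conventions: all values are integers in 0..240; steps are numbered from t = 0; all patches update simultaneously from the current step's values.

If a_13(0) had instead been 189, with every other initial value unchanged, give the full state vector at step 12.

Simulating step by step:
t=0: [172, 222, 121, 38, 162, 119, 132, 69, 112, 101, 217, 237, 37, 189, 79, 157]
t=1: [148, 112, 181, 145, 188, 191, 191, 154, 175, 186, 107, 75, 139, 141, 173, 154]
t=2: [196, 195, 167, 196, 157, 147, 153, 182, 168, 161, 188, 186, 200, 196, 179, 193]
t=3: [133, 141, 167, 136, 180, 190, 184, 159, 170, 176, 156, 149, 127, 136, 154, 135]
t=4: [203, 196, 183, 203, 167, 153, 162, 185, 178, 171, 186, 196, 206, 202, 195, 206]
t=5: [118, 133, 146, 118, 168, 183, 175, 150, 155, 165, 150, 132, 111, 121, 129, 109]
t=6: [208, 203, 201, 209, 182, 166, 176, 195, 194, 185, 196, 205, 209, 208, 208, 210]
t=7: [104, 115, 115, 100, 146, 165, 153, 129, 128, 143, 128, 111, 99, 104, 102, 94]
t=8: [207, 207, 209, 206, 202, 191, 199, 207, 208, 203, 208, 210, 205, 207, 207, 204]
t=9: [102, 103, 99, 102, 111, 126, 114, 103, 101, 109, 101, 95, 103, 101, 100, 104]
t=10: [207, 207, 206, 207, 209, 210, 209, 208, 207, 209, 207, 204, 207, 207, 206, 207]
t=11: [99, 99, 101, 100, 96, 93, 96, 98, 99, 96, 100, 104, 100, 99, 102, 101]
t=12: [205, 204, 206, 206, 204, 202, 204, 205, 205, 204, 205, 207, 205, 205, 206, 206]

Answer: [205, 204, 206, 206, 204, 202, 204, 205, 205, 204, 205, 207, 205, 205, 206, 206]
Key observation: This trace re-runs the system from the modified initial state.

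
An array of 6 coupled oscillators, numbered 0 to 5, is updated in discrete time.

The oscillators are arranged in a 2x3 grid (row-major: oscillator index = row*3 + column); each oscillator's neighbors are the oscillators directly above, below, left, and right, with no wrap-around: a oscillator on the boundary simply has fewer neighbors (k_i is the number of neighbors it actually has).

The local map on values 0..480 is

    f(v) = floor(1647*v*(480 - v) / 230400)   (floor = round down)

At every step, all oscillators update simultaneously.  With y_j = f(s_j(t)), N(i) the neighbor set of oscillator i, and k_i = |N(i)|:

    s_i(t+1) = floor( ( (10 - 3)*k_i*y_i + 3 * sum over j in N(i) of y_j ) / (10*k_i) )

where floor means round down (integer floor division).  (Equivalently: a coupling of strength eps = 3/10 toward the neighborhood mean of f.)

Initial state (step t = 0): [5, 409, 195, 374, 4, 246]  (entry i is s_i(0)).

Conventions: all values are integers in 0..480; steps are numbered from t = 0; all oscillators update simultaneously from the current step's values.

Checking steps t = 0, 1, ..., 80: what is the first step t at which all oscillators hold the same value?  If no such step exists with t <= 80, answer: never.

Answer: 17
Key observation: Synchronization is absorbing here: once all oscillators are equal they stay equal, and step 17 is the first all-equal step.

Derivation:
t=0: [5, 409, 195, 374, 4, 246]  (not all equal)
t=1: [84, 187, 370, 202, 99, 349]  (not all equal)
t=2: [284, 353, 310, 356, 300, 312]  (not all equal)
t=3: [373, 339, 367, 337, 371, 376]  (not all equal)
t=4: [302, 325, 300, 326, 298, 283]  (not all equal)
t=5: [376, 367, 383, 366, 382, 394]  (not all equal)
t=6: [284, 288, 266, 290, 270, 249]  (not all equal)
t=7: [396, 397, 405, 395, 403, 409]  (not all equal)
t=8: [237, 232, 218, 236, 222, 210]  (not all equal)
t=9: [411, 410, 408, 410, 409, 406]  (not all equal)
t=10: [202, 205, 209, 204, 207, 212]  (not all equal)
t=11: [401, 402, 404, 402, 403, 405]  (not all equal)
t=12: [225, 223, 219, 223, 221, 217]  (not all equal)
t=13: [409, 409, 408, 409, 408, 407]  (not all equal)
t=14: [207, 207, 209, 207, 208, 211]  (not all equal)
t=15: [403, 403, 404, 403, 403, 404]  (not all equal)
t=16: [221, 220, 219, 221, 220, 219]  (not all equal)
t=17: [408, 408, 408, 408, 408, 408]  (all equal)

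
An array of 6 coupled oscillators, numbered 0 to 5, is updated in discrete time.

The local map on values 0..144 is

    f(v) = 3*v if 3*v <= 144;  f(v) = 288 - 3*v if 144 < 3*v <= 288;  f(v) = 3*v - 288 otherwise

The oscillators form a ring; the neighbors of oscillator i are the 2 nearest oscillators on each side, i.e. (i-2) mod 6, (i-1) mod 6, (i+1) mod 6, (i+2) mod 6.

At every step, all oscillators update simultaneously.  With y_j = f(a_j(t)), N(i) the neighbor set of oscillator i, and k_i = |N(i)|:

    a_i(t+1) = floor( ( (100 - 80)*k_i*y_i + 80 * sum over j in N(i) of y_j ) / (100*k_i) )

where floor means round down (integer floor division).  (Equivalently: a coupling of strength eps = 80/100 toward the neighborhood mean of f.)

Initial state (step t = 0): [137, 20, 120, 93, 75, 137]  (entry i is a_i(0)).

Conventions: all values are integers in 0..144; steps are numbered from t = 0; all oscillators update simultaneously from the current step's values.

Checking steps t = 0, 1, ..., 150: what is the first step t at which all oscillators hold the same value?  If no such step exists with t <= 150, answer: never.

Answer: 6
Key observation: Synchronization is absorbing here: once all oscillators are equal they stay equal, and step 6 is the first all-equal step.

Derivation:
t=0: [137, 20, 120, 93, 75, 137]  (not all equal)
t=1: [88, 77, 65, 65, 78, 75]  (not all equal)
t=2: [58, 66, 64, 72, 65, 58]  (not all equal)
t=3: [101, 97, 93, 93, 97, 96]  (not all equal)
t=4: [6, 7, 7, 4, 7, 6]  (not all equal)
t=5: [19, 18, 18, 18, 18, 18]  (not all equal)
t=6: [54, 54, 54, 54, 54, 54]  (all equal)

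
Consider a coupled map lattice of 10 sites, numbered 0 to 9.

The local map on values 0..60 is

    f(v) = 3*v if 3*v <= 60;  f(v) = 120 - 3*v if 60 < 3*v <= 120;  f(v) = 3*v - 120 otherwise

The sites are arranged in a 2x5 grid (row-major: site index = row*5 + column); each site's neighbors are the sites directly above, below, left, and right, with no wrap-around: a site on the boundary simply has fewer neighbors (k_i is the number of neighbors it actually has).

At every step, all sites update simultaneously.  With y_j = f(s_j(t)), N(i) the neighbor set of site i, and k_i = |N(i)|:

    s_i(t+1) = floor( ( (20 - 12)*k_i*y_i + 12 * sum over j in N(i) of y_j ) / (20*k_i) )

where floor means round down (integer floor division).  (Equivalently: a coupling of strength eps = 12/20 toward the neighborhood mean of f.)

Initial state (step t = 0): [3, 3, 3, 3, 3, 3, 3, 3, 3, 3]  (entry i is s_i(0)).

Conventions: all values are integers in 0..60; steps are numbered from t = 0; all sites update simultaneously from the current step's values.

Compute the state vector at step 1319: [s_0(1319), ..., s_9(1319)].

Answer: [39, 39, 39, 39, 39, 39, 39, 39, 39, 39]
Key observation: The state at step 0, [3, 3, 3, 3, 3, 3, 3, 3, 3, 3], reappears at step 4: the system is in a cycle of period 4 from step 0 on.  Therefore the state at step 1319 equals the state at step 0 + ((1319 - 0) mod 4) = 3, which is [39, 39, 39, 39, 39, 39, 39, 39, 39, 39].

Derivation:
t=0: [3, 3, 3, 3, 3, 3, 3, 3, 3, 3]
t=1: [9, 9, 9, 9, 9, 9, 9, 9, 9, 9]
t=2: [27, 27, 27, 27, 27, 27, 27, 27, 27, 27]
t=3: [39, 39, 39, 39, 39, 39, 39, 39, 39, 39]
t=4: [3, 3, 3, 3, 3, 3, 3, 3, 3, 3]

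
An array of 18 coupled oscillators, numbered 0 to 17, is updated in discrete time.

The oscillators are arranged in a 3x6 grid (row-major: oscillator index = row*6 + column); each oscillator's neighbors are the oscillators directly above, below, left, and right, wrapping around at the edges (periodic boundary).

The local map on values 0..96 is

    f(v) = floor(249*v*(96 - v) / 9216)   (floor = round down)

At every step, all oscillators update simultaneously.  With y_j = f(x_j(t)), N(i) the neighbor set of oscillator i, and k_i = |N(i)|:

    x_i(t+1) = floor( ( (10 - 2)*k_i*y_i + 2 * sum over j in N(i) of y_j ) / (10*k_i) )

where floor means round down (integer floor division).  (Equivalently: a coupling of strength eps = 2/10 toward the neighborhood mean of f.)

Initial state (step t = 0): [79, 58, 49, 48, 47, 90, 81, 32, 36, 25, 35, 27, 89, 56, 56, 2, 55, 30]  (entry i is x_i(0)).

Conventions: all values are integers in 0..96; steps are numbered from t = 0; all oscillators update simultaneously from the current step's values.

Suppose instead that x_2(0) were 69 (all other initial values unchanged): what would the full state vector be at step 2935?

Answer: [59, 58, 58, 58, 59, 59, 59, 58, 58, 58, 58, 59, 59, 58, 58, 58, 58, 59]
Key observation: The state at step 5, [59, 58, 58, 58, 59, 59, 59, 58, 58, 58, 58, 59, 59, 58, 58, 58, 58, 59], reappears at step 7: the system is in a cycle of period 2 from step 5 on.  Therefore the state at step 2935 equals the state at step 5 + ((2935 - 5) mod 2) = 5, which is [59, 58, 58, 58, 59, 59, 59, 58, 58, 58, 58, 59, 59, 58, 58, 58, 58, 59].

Derivation:
t=0: [79, 58, 69, 48, 47, 90, 81, 32, 36, 25, 35, 27, 89, 56, 56, 2, 55, 30]
t=1: [34, 57, 51, 57, 59, 21, 33, 54, 57, 46, 56, 47, 21, 57, 56, 15, 56, 49]
t=2: [54, 59, 61, 58, 57, 45, 55, 60, 60, 60, 60, 60, 45, 59, 58, 37, 58, 59]
t=3: [60, 58, 57, 58, 59, 61, 59, 58, 58, 58, 58, 58, 61, 58, 58, 58, 58, 58]
t=4: [57, 59, 59, 59, 58, 57, 58, 58, 59, 59, 58, 58, 57, 58, 59, 59, 58, 58]
t=5: [59, 58, 58, 58, 59, 59, 59, 58, 58, 58, 58, 59, 59, 58, 58, 58, 58, 59]
t=6: [58, 58, 59, 58, 58, 58, 58, 58, 59, 59, 58, 58, 58, 58, 59, 59, 58, 58]
t=7: [59, 58, 58, 58, 59, 59, 59, 58, 58, 58, 58, 59, 59, 58, 58, 58, 58, 59]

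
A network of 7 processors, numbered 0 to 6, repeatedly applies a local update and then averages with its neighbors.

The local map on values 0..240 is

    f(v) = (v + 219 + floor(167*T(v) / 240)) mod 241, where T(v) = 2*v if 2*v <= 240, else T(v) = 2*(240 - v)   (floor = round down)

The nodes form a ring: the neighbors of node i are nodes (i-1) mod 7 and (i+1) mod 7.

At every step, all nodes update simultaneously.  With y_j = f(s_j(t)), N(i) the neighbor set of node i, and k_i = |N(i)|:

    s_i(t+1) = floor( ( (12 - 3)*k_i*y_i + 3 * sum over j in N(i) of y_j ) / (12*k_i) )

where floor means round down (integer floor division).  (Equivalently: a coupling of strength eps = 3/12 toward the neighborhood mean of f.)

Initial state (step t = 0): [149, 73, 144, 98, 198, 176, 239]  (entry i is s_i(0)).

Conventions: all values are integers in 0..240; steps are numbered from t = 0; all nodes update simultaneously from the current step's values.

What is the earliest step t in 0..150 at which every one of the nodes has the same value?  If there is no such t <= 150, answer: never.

Simulating step by step:
t=0: [149, 73, 144, 98, 198, 176, 239]  (not all equal)
t=1: [55, 117, 56, 190, 202, 58, 165]  (not all equal)
t=2: [84, 39, 114, 220, 218, 116, 32]  (not all equal)
t=3: [149, 76, 43, 198, 199, 45, 64]  (not all equal)
t=4: [45, 130, 109, 214, 215, 109, 110]  (not all equal)
t=5: [66, 55, 209, 229, 228, 206, 40]  (not all equal)
t=6: [124, 127, 213, 223, 223, 210, 100]  (not all equal)
t=7: [46, 47, 201, 224, 224, 226, 194]  (not all equal)
t=8: [106, 107, 214, 225, 223, 224, 215]  (not all equal)
t=9: [230, 232, 228, 223, 223, 224, 227]  (not all equal)
t=10: [221, 221, 222, 223, 224, 223, 222]  (not all equal)
t=11: [225, 225, 224, 224, 224, 224, 224]  (not all equal)
t=12: [223, 223, 223, 224, 224, 224, 223]  (not all equal)
t=13: [224, 224, 224, 224, 224, 224, 224]  (all equal)

Answer: 13
Key observation: Synchronization is absorbing here: once all nodes are equal they stay equal, and step 13 is the first all-equal step.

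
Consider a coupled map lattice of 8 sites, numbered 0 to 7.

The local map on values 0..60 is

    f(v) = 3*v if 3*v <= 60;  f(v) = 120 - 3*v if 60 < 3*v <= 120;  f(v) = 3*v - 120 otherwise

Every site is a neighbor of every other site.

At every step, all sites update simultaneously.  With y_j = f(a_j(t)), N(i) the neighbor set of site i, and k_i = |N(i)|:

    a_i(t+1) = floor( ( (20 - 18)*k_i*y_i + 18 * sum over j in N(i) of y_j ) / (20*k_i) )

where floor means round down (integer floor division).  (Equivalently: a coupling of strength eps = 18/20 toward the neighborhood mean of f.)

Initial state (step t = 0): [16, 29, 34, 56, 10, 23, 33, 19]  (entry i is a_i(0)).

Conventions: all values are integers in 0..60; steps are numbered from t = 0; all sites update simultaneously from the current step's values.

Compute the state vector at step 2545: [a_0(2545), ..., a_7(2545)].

Answer: [51, 51, 51, 51, 51, 51, 51, 51]
Key observation: The state at step 3, [21, 21, 21, 21, 21, 21, 21, 21], reappears at step 7: the system is in a cycle of period 4 from step 3 on.  Therefore the state at step 2545 equals the state at step 3 + ((2545 - 3) mod 4) = 5, which is [51, 51, 51, 51, 51, 51, 51, 51].

Derivation:
t=0: [16, 29, 34, 56, 10, 23, 33, 19]
t=1: [37, 38, 38, 37, 38, 37, 38, 37]
t=2: [7, 7, 7, 7, 7, 7, 7, 7]
t=3: [21, 21, 21, 21, 21, 21, 21, 21]
t=4: [57, 57, 57, 57, 57, 57, 57, 57]
t=5: [51, 51, 51, 51, 51, 51, 51, 51]
t=6: [33, 33, 33, 33, 33, 33, 33, 33]
t=7: [21, 21, 21, 21, 21, 21, 21, 21]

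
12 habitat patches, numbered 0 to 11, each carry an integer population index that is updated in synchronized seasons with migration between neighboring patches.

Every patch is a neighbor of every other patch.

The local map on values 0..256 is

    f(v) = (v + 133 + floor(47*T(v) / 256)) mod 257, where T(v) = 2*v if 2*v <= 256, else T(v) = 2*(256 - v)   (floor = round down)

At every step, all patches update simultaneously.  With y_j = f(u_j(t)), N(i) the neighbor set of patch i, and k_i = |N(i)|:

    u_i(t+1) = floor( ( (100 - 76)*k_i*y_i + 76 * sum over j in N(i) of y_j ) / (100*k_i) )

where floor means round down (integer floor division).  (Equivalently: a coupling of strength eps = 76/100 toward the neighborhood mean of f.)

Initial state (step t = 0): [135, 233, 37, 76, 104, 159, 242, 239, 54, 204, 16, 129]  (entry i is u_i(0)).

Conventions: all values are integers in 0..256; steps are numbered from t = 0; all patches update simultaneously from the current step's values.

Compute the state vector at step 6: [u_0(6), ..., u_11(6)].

Answer: [126, 126, 126, 126, 126, 126, 126, 126, 126, 126, 126, 126]

Derivation:
t=0: [135, 233, 37, 76, 104, 159, 242, 239, 54, 204, 16, 129]
t=1: [108, 119, 130, 139, 102, 110, 120, 119, 134, 115, 125, 107]
t=2: [34, 37, 39, 40, 33, 35, 37, 37, 39, 36, 38, 34]
t=3: [181, 182, 183, 183, 181, 182, 182, 182, 183, 182, 182, 181]
t=4: [84, 84, 84, 84, 84, 84, 84, 84, 84, 84, 84, 84]
t=5: [247, 247, 247, 247, 247, 247, 247, 247, 247, 247, 247, 247]
t=6: [126, 126, 126, 126, 126, 126, 126, 126, 126, 126, 126, 126]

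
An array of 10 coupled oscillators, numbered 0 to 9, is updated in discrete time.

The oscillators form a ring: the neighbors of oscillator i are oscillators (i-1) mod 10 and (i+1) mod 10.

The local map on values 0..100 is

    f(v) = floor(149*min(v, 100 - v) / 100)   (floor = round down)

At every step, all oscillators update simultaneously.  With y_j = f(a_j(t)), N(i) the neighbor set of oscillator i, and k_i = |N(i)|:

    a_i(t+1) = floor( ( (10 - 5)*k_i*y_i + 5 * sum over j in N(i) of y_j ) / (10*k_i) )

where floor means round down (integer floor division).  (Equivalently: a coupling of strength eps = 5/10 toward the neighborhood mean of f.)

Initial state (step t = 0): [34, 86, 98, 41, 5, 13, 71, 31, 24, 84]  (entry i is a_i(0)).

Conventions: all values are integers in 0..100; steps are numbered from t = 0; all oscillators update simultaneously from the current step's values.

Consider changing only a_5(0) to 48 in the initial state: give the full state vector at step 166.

Answer: [46, 49, 58, 67, 68, 68, 67, 58, 49, 46]
Key observation: The state at step 28, [46, 49, 58, 68, 72, 72, 68, 58, 49, 46], reappears at step 40: the system is in a cycle of period 12 from step 28 on.  Therefore the state at step 166 equals the state at step 28 + ((166 - 28) mod 12) = 34, which is [46, 49, 58, 67, 68, 68, 67, 58, 49, 46].

Derivation:
t=0: [34, 86, 98, 41, 5, 48, 71, 31, 24, 84]
t=1: [35, 23, 21, 32, 36, 48, 50, 42, 34, 32]
t=2: [46, 37, 35, 44, 56, 67, 70, 62, 52, 49]
t=3: [66, 57, 56, 61, 61, 51, 48, 56, 67, 71]
t=4: [51, 60, 63, 59, 61, 68, 70, 62, 51, 46]
t=5: [68, 61, 57, 58, 56, 49, 47, 57, 67, 70]
t=6: [49, 56, 62, 63, 66, 70, 69, 61, 51, 46]
t=7: [69, 64, 58, 54, 49, 46, 48, 58, 68, 70]
t=8: [47, 53, 61, 67, 70, 70, 68, 60, 50, 45]
t=9: [69, 67, 58, 50, 45, 44, 49, 59, 68, 69]
t=10: [46, 51, 61, 69, 68, 67, 68, 60, 50, 46]
t=11: [69, 68, 58, 49, 47, 48, 50, 59, 68, 69]
t=12: [46, 50, 61, 69, 71, 71, 70, 60, 50, 46]
t=13: [69, 68, 59, 48, 43, 43, 47, 59, 68, 69]
t=14: [46, 50, 60, 66, 65, 65, 66, 59, 50, 46]
t=15: [69, 68, 60, 52, 51, 51, 53, 61, 69, 69]
t=16: [46, 49, 59, 68, 72, 72, 67, 58, 49, 46]
t=17: [69, 68, 60, 49, 42, 43, 50, 61, 69, 69]
t=18: [46, 49, 59, 66, 65, 66, 67, 59, 49, 46]
t=19: [69, 68, 61, 53, 51, 50, 52, 61, 68, 69]
t=20: [46, 49, 58, 67, 72, 73, 68, 58, 49, 46]
t=21: [69, 69, 61, 50, 42, 42, 49, 61, 69, 69]
t=22: [46, 49, 59, 67, 65, 64, 66, 58, 49, 46]
t=23: [69, 68, 61, 52, 51, 52, 53, 61, 69, 69]
t=24: [46, 49, 58, 68, 72, 71, 67, 58, 49, 46]
t=25: [69, 69, 61, 49, 43, 44, 50, 61, 69, 69]
t=26: [46, 49, 58, 67, 66, 67, 67, 59, 49, 46]
t=27: [69, 69, 61, 52, 49, 49, 52, 61, 68, 69]
t=28: [46, 49, 58, 68, 72, 72, 68, 58, 49, 46]
t=29: [69, 69, 61, 49, 42, 42, 49, 61, 69, 69]
t=30: [46, 49, 58, 66, 64, 64, 66, 58, 49, 46]
t=31: [69, 69, 61, 53, 52, 52, 53, 61, 69, 69]
t=32: [46, 49, 58, 67, 70, 70, 67, 58, 49, 46]
t=33: [69, 69, 61, 51, 45, 45, 51, 61, 69, 69]
t=34: [46, 49, 58, 67, 68, 68, 67, 58, 49, 46]
t=35: [69, 69, 61, 51, 47, 47, 51, 61, 69, 69]
t=36: [46, 49, 58, 68, 70, 70, 68, 58, 49, 46]
t=37: [69, 69, 61, 50, 44, 44, 50, 61, 69, 69]
t=38: [46, 49, 59, 67, 67, 67, 67, 59, 49, 46]
t=39: [69, 68, 61, 52, 49, 49, 52, 61, 68, 69]
t=40: [46, 49, 58, 68, 72, 72, 68, 58, 49, 46]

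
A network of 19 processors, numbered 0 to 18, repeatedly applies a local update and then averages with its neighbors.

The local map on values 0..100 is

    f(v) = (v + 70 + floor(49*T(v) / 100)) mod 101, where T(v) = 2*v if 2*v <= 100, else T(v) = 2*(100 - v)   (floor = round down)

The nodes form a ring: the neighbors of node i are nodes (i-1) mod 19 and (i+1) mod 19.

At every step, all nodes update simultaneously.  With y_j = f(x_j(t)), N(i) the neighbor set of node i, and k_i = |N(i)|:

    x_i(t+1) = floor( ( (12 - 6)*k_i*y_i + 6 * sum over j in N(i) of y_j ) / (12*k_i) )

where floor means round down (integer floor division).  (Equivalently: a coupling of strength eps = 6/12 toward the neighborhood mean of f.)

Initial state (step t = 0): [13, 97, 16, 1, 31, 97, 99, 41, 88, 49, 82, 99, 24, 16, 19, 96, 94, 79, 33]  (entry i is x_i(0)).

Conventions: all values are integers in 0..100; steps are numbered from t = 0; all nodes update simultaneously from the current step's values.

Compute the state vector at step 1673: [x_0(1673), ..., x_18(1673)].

Simulating step by step:
t=0: [13, 97, 16, 1, 31, 97, 99, 41, 88, 49, 82, 99, 24, 16, 19, 96, 94, 79, 33]
t=1: [73, 57, 34, 43, 49, 58, 63, 59, 63, 67, 67, 55, 25, 5, 20, 52, 68, 59, 57]
t=2: [68, 60, 48, 52, 63, 67, 68, 68, 68, 68, 68, 55, 45, 46, 40, 53, 68, 68, 68]
t=3: [68, 67, 66, 67, 68, 68, 68, 68, 68, 68, 68, 65, 61, 56, 56, 63, 68, 68, 68]
t=4: [68, 68, 68, 68, 68, 68, 68, 68, 68, 68, 68, 68, 68, 68, 68, 68, 68, 68, 68]
t=5: [68, 68, 68, 68, 68, 68, 68, 68, 68, 68, 68, 68, 68, 68, 68, 68, 68, 68, 68]

Answer: [68, 68, 68, 68, 68, 68, 68, 68, 68, 68, 68, 68, 68, 68, 68, 68, 68, 68, 68]
Key observation: The state at step 4, [68, 68, 68, 68, 68, 68, 68, 68, 68, 68, 68, 68, 68, 68, 68, 68, 68, 68, 68], reappears at step 5: the system is in a cycle of period 1 from step 4 on.  Therefore the state at step 1673 equals the state at step 4 + ((1673 - 4) mod 1) = 4, which is [68, 68, 68, 68, 68, 68, 68, 68, 68, 68, 68, 68, 68, 68, 68, 68, 68, 68, 68].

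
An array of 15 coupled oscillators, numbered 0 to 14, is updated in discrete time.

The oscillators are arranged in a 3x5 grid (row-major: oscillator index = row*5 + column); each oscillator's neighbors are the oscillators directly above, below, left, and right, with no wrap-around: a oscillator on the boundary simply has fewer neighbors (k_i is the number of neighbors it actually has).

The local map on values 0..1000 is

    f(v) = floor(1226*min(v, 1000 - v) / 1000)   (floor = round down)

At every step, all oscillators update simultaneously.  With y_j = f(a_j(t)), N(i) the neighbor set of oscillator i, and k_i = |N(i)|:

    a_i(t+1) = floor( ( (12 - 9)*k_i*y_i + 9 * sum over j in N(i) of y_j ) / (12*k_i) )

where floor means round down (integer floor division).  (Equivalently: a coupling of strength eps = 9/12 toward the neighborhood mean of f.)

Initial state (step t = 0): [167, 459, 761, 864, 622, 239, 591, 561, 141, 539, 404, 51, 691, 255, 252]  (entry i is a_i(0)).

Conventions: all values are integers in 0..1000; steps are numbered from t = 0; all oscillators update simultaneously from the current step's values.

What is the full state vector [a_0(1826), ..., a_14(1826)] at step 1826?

Simulating step by step:
t=0: [167, 459, 761, 864, 622, 239, 591, 561, 141, 539, 404, 51, 691, 255, 252]
t=1: [371, 390, 389, 273, 389, 373, 398, 386, 339, 377, 256, 359, 322, 292, 405]
t=2: [464, 473, 440, 425, 417, 427, 468, 450, 408, 462, 414, 408, 416, 415, 431]
t=3: [555, 564, 547, 517, 535, 542, 546, 535, 527, 526, 510, 522, 517, 511, 534]
t=4: [546, 547, 562, 574, 582, 565, 561, 570, 583, 575, 580, 583, 586, 585, 585]
t=5: [547, 546, 535, 520, 519, 535, 533, 524, 517, 513, 520, 517, 513, 508, 512]
t=6: [561, 563, 574, 584, 591, 571, 574, 582, 592, 594, 582, 587, 593, 597, 599]
t=7: [532, 529, 519, 508, 502, 524, 520, 510, 502, 497, 514, 509, 502, 495, 494]
t=8: [578, 581, 592, 603, 607, 584, 589, 599, 605, 608, 592, 598, 604, 607, 606]
t=9: [512, 508, 497, 487, 482, 507, 501, 492, 484, 482, 500, 495, 487, 483, 481]
t=10: [602, 605, 603, 597, 592, 606, 605, 602, 594, 590, 607, 606, 599, 592, 590]
t=11: [484, 485, 487, 494, 498, 483, 484, 488, 496, 500, 482, 484, 490, 497, 501]
t=12: [593, 594, 598, 605, 609, 592, 593, 599, 606, 610, 591, 594, 600, 607, 611]
t=13: [498, 496, 491, 484, 480, 499, 496, 490, 483, 479, 499, 496, 489, 482, 478]
t=14: [609, 606, 600, 593, 589, 610, 607, 600, 592, 588, 609, 606, 599, 591, 587]
t=15: [480, 483, 490, 497, 501, 479, 482, 490, 498, 503, 480, 483, 491, 499, 503]
t=16: [589, 592, 600, 607, 609, 588, 592, 600, 607, 609, 589, 592, 601, 607, 609]
t=17: [502, 498, 490, 482, 479, 502, 499, 490, 482, 479, 502, 498, 490, 482, 479]
t=18: [610, 607, 600, 591, 588, 610, 608, 600, 591, 587, 610, 607, 600, 591, 588]
t=19: [479, 482, 490, 499, 503, 478, 481, 490, 499, 504, 479, 482, 490, 499, 503]
t=20: [587, 591, 600, 607, 609, 587, 590, 600, 608, 609, 587, 591, 600, 607, 609]
t=21: [504, 499, 490, 482, 479, 505, 500, 490, 482, 479, 504, 499, 490, 482, 479]
t=22: [608, 608, 600, 591, 588, 608, 608, 600, 591, 587, 608, 608, 600, 591, 588]
t=23: [480, 482, 490, 499, 503, 480, 481, 490, 499, 504, 480, 482, 490, 499, 503]
t=24: [588, 591, 600, 607, 609, 588, 591, 600, 608, 609, 588, 591, 600, 607, 609]
t=25: [503, 499, 490, 482, 479, 504, 499, 490, 482, 479, 503, 499, 490, 482, 479]
t=26: [609, 607, 600, 591, 588, 609, 608, 600, 591, 587, 609, 607, 600, 591, 588]
t=27: [479, 482, 490, 499, 503, 479, 482, 490, 499, 504, 479, 482, 490, 499, 503]
t=28: [588, 591, 600, 607, 609, 587, 591, 600, 608, 609, 588, 591, 600, 607, 609]
t=29: [503, 499, 490, 482, 479, 504, 499, 490, 482, 479, 503, 499, 490, 482, 479]

Answer: [609, 607, 600, 591, 588, 609, 608, 600, 591, 587, 609, 607, 600, 591, 588]
Key observation: The state at step 25, [503, 499, 490, 482, 479, 504, 499, 490, 482, 479, 503, 499, 490, 482, 479], reappears at step 29: the system is in a cycle of period 4 from step 25 on.  Therefore the state at step 1826 equals the state at step 25 + ((1826 - 25) mod 4) = 26, which is [609, 607, 600, 591, 588, 609, 608, 600, 591, 587, 609, 607, 600, 591, 588].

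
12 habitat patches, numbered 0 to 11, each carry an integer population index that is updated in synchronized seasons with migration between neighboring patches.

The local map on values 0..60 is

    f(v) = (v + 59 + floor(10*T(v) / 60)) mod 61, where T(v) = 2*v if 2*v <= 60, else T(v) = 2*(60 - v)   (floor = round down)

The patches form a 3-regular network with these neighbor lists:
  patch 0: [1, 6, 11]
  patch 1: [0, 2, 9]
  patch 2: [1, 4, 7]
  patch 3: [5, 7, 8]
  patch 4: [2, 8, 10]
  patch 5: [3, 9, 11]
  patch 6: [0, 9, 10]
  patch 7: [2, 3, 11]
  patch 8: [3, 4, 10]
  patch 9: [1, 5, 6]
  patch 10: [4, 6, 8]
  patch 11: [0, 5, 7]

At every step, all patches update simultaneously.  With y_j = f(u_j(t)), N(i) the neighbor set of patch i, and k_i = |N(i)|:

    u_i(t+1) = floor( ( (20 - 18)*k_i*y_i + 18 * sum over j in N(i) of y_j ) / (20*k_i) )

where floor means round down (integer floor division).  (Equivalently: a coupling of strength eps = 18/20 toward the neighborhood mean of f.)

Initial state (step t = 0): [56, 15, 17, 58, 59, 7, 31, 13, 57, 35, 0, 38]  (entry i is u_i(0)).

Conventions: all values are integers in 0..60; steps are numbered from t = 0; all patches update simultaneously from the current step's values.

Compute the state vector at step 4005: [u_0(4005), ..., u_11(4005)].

Simulating step by step:
t=0: [56, 15, 17, 58, 59, 7, 31, 13, 57, 35, 0, 38]
t=1: [35, 36, 29, 29, 46, 42, 50, 37, 57, 23, 51, 27]
t=2: [42, 35, 43, 46, 48, 34, 41, 36, 46, 44, 51, 42]
t=3: [44, 45, 44, 43, 48, 46, 48, 46, 49, 42, 48, 43]
t=4: [47, 46, 48, 48, 49, 46, 47, 46, 48, 48, 50, 47]
t=5: [48, 49, 48, 48, 50, 49, 49, 49, 50, 48, 49, 48]
t=6: [50, 50, 50, 50, 50, 50, 50, 50, 50, 50, 50, 50]
t=7: [51, 51, 51, 51, 51, 51, 51, 51, 51, 51, 51, 51]
t=8: [52, 52, 52, 52, 52, 52, 52, 52, 52, 52, 52, 52]
t=9: [52, 52, 52, 52, 52, 52, 52, 52, 52, 52, 52, 52]

Answer: [52, 52, 52, 52, 52, 52, 52, 52, 52, 52, 52, 52]
Key observation: The state at step 8, [52, 52, 52, 52, 52, 52, 52, 52, 52, 52, 52, 52], reappears at step 9: the system is in a cycle of period 1 from step 8 on.  Therefore the state at step 4005 equals the state at step 8 + ((4005 - 8) mod 1) = 8, which is [52, 52, 52, 52, 52, 52, 52, 52, 52, 52, 52, 52].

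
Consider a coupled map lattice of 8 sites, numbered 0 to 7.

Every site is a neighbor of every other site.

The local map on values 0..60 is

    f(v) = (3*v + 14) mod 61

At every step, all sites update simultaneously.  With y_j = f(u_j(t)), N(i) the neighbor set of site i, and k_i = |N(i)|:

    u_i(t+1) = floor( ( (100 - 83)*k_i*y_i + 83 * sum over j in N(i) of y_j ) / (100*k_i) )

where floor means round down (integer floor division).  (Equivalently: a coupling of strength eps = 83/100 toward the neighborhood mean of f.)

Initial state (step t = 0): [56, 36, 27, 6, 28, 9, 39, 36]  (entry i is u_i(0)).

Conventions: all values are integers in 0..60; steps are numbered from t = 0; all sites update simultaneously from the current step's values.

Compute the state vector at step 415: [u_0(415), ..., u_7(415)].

Simulating step by step:
t=0: [56, 36, 27, 6, 28, 9, 39, 36]
t=1: [28, 25, 27, 26, 27, 27, 25, 25]
t=2: [32, 31, 31, 31, 31, 31, 31, 31]
t=3: [46, 46, 46, 46, 46, 46, 46, 46]
t=4: [30, 30, 30, 30, 30, 30, 30, 30]
t=5: [43, 43, 43, 43, 43, 43, 43, 43]
t=6: [21, 21, 21, 21, 21, 21, 21, 21]
t=7: [16, 16, 16, 16, 16, 16, 16, 16]
t=8: [1, 1, 1, 1, 1, 1, 1, 1]
t=9: [17, 17, 17, 17, 17, 17, 17, 17]
t=10: [4, 4, 4, 4, 4, 4, 4, 4]
t=11: [26, 26, 26, 26, 26, 26, 26, 26]
t=12: [31, 31, 31, 31, 31, 31, 31, 31]
t=13: [46, 46, 46, 46, 46, 46, 46, 46]

Answer: [43, 43, 43, 43, 43, 43, 43, 43]
Key observation: The state at step 3, [46, 46, 46, 46, 46, 46, 46, 46], reappears at step 13: the system is in a cycle of period 10 from step 3 on.  Therefore the state at step 415 equals the state at step 3 + ((415 - 3) mod 10) = 5, which is [43, 43, 43, 43, 43, 43, 43, 43].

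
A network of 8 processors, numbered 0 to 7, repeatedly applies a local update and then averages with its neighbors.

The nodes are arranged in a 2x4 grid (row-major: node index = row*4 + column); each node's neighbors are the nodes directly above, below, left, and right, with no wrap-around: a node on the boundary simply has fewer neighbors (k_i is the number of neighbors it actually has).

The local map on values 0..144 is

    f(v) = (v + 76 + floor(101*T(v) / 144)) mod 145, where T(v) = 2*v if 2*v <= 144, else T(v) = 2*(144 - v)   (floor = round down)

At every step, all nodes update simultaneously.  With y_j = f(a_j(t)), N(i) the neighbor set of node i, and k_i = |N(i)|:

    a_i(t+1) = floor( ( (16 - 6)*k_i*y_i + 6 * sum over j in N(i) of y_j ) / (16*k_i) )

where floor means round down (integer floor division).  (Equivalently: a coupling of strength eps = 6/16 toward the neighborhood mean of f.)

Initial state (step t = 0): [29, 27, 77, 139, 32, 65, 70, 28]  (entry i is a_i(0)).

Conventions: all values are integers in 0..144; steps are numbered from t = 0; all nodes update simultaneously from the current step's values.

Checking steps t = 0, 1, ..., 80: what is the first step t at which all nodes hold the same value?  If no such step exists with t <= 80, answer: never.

Simulating step by step:
t=0: [29, 27, 77, 139, 32, 65, 70, 28]  (not all equal)
t=1: [27, 111, 102, 93, 20, 85, 103, 122]  (not all equal)
t=2: [127, 96, 91, 92, 122, 99, 90, 86]  (not all equal)
t=3: [83, 92, 95, 95, 84, 92, 95, 97]  (not all equal)
t=4: [98, 95, 94, 93, 98, 95, 94, 93]  (not all equal)
t=5: [93, 94, 94, 95, 93, 94, 94, 95]  (not all equal)
t=6: [95, 95, 94, 94, 95, 95, 94, 94]  (not all equal)
t=7: [94, 94, 94, 95, 94, 94, 94, 95]  (not all equal)
t=8: [95, 95, 94, 94, 95, 95, 94, 94]  (not all equal)

Answer: never
Key observation: The state at step 6 reappears at step 8 — the system is in a cycle of period 2 from step 6 on.  No step 0..8 is synchronized, and the cycle repeats forever, so no step up to 80 (or ever) has all nodes equal.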